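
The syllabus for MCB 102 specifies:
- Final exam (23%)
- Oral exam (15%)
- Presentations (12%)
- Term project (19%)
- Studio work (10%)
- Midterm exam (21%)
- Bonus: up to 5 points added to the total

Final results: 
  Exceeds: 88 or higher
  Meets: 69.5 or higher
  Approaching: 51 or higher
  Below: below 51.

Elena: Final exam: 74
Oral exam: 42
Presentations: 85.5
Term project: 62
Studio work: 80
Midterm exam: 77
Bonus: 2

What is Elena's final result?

Meets

Weighted total:
  Final exam 74 × 0.23 = 17.02
  Oral exam 42 × 0.15 = 6.3
  Presentations 85.5 × 0.12 = 10.26
  Term project 62 × 0.19 = 11.78
  Studio work 80 × 0.1 = 8
  Midterm exam 77 × 0.21 = 16.17
Sum = 69.53
Bonus: 69.53 + 2 = 71.53
71.53 is ≥ 69.5 and < 88 → Meets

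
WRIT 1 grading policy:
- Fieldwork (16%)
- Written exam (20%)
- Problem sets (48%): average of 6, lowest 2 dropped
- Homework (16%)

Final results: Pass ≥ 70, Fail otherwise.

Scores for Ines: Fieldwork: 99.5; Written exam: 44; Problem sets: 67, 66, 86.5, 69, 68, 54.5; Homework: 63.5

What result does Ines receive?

Problem sets: drop 54.5, 66 → average of remaining 4 = 290.5/4 = 72.625
Weighted total:
  Fieldwork 99.5 × 0.16 = 15.92
  Written exam 44 × 0.2 = 8.8
  Problem sets 72.625 × 0.48 = 34.86
  Homework 63.5 × 0.16 = 10.16
Sum = 69.74
69.74 < 70 → Fail

Fail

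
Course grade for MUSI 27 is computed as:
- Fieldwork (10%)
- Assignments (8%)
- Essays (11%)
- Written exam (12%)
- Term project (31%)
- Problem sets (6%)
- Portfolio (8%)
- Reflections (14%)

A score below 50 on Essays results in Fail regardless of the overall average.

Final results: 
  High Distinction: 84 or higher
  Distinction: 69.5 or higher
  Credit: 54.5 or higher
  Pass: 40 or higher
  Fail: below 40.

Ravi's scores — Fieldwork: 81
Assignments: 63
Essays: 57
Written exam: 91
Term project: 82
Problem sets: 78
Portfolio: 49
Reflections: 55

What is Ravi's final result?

Essays score 57 ≥ 50: minimum met.
Weighted total:
  Fieldwork 81 × 0.1 = 8.1
  Assignments 63 × 0.08 = 5.04
  Essays 57 × 0.11 = 6.27
  Written exam 91 × 0.12 = 10.92
  Term project 82 × 0.31 = 25.42
  Problem sets 78 × 0.06 = 4.68
  Portfolio 49 × 0.08 = 3.92
  Reflections 55 × 0.14 = 7.7
Sum = 72.05
72.05 is ≥ 69.5 and < 84 → Distinction

Distinction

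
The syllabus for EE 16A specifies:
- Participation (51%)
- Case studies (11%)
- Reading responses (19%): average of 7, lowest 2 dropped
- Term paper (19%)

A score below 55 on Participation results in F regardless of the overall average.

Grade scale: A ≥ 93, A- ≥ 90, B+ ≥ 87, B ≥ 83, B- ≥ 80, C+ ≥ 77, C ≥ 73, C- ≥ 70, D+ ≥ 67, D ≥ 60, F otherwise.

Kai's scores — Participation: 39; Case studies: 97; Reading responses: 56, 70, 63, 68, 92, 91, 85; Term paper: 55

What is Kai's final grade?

F

Reading responses: drop 56, 63 → average of remaining 5 = 406/5 = 81.2
Participation score 39 < 55: minimum not met.
Weighted total:
  Participation 39 × 0.51 = 19.89
  Case studies 97 × 0.11 = 10.67
  Reading responses 81.2 × 0.19 = 15.428
  Term paper 55 × 0.19 = 10.45
Sum = 56.438
Because the Participation minimum was not met, the result is F.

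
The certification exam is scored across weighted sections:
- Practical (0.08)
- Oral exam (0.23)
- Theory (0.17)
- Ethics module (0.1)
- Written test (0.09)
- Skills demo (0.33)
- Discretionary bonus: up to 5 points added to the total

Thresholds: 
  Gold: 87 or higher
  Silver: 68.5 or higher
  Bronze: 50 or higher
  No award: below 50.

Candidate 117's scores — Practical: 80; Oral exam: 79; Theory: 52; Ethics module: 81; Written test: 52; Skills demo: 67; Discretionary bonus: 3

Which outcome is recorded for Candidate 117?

Weighted total:
  Practical 80 × 0.08 = 6.4
  Oral exam 79 × 0.23 = 18.17
  Theory 52 × 0.17 = 8.84
  Ethics module 81 × 0.1 = 8.1
  Written test 52 × 0.09 = 4.68
  Skills demo 67 × 0.33 = 22.11
Sum = 68.3
Discretionary bonus: 68.3 + 3 = 71.3
71.3 is ≥ 68.5 and < 87 → Silver

Silver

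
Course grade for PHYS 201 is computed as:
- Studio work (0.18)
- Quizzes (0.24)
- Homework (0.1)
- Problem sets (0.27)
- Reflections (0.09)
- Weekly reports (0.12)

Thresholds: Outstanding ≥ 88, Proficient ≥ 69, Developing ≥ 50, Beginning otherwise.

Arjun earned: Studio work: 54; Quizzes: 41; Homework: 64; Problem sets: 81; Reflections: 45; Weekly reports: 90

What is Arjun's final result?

Developing

Weighted total:
  Studio work 54 × 0.18 = 9.72
  Quizzes 41 × 0.24 = 9.84
  Homework 64 × 0.1 = 6.4
  Problem sets 81 × 0.27 = 21.87
  Reflections 45 × 0.09 = 4.05
  Weekly reports 90 × 0.12 = 10.8
Sum = 62.68
62.68 is ≥ 50 and < 69 → Developing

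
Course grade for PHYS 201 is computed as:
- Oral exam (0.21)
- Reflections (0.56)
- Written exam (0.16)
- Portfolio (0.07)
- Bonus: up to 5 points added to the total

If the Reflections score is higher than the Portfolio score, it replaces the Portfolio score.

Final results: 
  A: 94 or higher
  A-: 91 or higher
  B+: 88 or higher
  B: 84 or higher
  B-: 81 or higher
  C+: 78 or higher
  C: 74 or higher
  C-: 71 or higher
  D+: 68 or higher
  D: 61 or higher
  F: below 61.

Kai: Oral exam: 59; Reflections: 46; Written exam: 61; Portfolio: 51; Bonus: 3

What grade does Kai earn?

F

Reflections (46) ≤ Portfolio (51), so Portfolio stays at 51.
Weighted total:
  Oral exam 59 × 0.21 = 12.39
  Reflections 46 × 0.56 = 25.76
  Written exam 61 × 0.16 = 9.76
  Portfolio 51 × 0.07 = 3.57
Sum = 51.48
Bonus: 51.48 + 3 = 54.48
54.48 < 61 → F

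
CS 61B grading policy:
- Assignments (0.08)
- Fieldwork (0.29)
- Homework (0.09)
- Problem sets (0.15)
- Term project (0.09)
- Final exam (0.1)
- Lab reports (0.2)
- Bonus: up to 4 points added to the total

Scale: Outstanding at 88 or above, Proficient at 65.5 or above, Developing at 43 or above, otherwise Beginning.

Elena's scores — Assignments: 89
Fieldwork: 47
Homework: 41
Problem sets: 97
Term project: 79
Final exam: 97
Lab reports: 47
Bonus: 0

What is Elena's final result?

Developing

Weighted total:
  Assignments 89 × 0.08 = 7.12
  Fieldwork 47 × 0.29 = 13.63
  Homework 41 × 0.09 = 3.69
  Problem sets 97 × 0.15 = 14.55
  Term project 79 × 0.09 = 7.11
  Final exam 97 × 0.1 = 9.7
  Lab reports 47 × 0.2 = 9.4
Sum = 65.2
Bonus: 65.2 + 0 = 65.2
65.2 is ≥ 43 and < 65.5 → Developing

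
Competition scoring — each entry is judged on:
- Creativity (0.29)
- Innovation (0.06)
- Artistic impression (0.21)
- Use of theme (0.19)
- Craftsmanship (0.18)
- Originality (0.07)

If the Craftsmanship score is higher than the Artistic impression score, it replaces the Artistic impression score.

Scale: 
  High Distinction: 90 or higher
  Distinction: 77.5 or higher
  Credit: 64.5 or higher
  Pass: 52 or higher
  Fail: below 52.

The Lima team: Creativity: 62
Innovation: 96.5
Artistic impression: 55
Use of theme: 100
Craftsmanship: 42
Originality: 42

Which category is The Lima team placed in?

Credit

Craftsmanship (42) ≤ Artistic impression (55), so Artistic impression stays at 55.
Weighted total:
  Creativity 62 × 0.29 = 17.98
  Innovation 96.5 × 0.06 = 5.79
  Artistic impression 55 × 0.21 = 11.55
  Use of theme 100 × 0.19 = 19
  Craftsmanship 42 × 0.18 = 7.56
  Originality 42 × 0.07 = 2.94
Sum = 64.82
64.82 is ≥ 64.5 and < 77.5 → Credit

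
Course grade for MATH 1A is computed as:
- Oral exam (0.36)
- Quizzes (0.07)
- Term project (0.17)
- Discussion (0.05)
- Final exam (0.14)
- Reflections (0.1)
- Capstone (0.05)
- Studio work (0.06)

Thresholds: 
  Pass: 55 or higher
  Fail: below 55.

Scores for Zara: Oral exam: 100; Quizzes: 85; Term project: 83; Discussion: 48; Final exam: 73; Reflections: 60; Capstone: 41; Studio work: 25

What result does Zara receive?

Weighted total:
  Oral exam 100 × 0.36 = 36
  Quizzes 85 × 0.07 = 5.95
  Term project 83 × 0.17 = 14.11
  Discussion 48 × 0.05 = 2.4
  Final exam 73 × 0.14 = 10.22
  Reflections 60 × 0.1 = 6
  Capstone 41 × 0.05 = 2.05
  Studio work 25 × 0.06 = 1.5
Sum = 78.23
78.23 ≥ 55 → Pass

Pass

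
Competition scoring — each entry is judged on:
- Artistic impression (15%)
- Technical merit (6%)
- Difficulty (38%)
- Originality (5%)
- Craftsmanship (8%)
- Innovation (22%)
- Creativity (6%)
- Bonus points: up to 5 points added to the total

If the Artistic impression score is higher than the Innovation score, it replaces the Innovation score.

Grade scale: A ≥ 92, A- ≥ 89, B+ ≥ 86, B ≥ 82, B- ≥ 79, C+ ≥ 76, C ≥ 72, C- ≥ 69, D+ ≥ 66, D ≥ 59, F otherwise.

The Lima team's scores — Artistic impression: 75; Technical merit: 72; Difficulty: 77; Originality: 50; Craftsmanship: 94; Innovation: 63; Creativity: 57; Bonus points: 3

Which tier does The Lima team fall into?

Artistic impression (75) > Innovation (63), so Innovation counts as 75.
Weighted total:
  Artistic impression 75 × 0.15 = 11.25
  Technical merit 72 × 0.06 = 4.32
  Difficulty 77 × 0.38 = 29.26
  Originality 50 × 0.05 = 2.5
  Craftsmanship 94 × 0.08 = 7.52
  Innovation 75 × 0.22 = 16.5
  Creativity 57 × 0.06 = 3.42
Sum = 74.77
Bonus points: 74.77 + 3 = 77.77
77.77 is ≥ 76 and < 79 → C+

C+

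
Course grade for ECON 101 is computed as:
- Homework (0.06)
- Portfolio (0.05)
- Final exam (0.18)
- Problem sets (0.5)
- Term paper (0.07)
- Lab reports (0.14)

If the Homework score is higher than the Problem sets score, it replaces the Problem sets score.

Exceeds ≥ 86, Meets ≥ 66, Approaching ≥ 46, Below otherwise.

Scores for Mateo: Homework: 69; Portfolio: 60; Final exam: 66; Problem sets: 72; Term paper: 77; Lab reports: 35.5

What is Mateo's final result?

Approaching

Homework (69) ≤ Problem sets (72), so Problem sets stays at 72.
Weighted total:
  Homework 69 × 0.06 = 4.14
  Portfolio 60 × 0.05 = 3
  Final exam 66 × 0.18 = 11.88
  Problem sets 72 × 0.5 = 36
  Term paper 77 × 0.07 = 5.39
  Lab reports 35.5 × 0.14 = 4.97
Sum = 65.38
65.38 is ≥ 46 and < 66 → Approaching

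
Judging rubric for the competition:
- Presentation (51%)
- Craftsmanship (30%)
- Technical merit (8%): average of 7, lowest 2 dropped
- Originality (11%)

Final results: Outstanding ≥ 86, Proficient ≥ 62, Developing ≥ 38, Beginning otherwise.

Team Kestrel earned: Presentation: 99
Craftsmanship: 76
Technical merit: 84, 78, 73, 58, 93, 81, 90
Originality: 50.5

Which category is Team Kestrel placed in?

Proficient

Technical merit: drop 58, 73 → average of remaining 5 = 426/5 = 85.2
Weighted total:
  Presentation 99 × 0.51 = 50.49
  Craftsmanship 76 × 0.3 = 22.8
  Technical merit 85.2 × 0.08 = 6.816
  Originality 50.5 × 0.11 = 5.555
Sum = 85.661
85.661 is ≥ 62 and < 86 → Proficient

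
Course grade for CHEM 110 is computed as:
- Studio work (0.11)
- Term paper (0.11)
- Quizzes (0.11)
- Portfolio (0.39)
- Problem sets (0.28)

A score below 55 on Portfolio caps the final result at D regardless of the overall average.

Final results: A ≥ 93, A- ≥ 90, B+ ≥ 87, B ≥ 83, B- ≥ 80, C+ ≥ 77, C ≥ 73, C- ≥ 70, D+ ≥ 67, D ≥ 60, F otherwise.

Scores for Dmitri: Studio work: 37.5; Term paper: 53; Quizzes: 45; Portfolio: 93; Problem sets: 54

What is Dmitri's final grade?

Portfolio score 93 ≥ 55: minimum met.
Weighted total:
  Studio work 37.5 × 0.11 = 4.125
  Term paper 53 × 0.11 = 5.83
  Quizzes 45 × 0.11 = 4.95
  Portfolio 93 × 0.39 = 36.27
  Problem sets 54 × 0.28 = 15.12
Sum = 66.295
66.295 is ≥ 60 and < 67 → D

D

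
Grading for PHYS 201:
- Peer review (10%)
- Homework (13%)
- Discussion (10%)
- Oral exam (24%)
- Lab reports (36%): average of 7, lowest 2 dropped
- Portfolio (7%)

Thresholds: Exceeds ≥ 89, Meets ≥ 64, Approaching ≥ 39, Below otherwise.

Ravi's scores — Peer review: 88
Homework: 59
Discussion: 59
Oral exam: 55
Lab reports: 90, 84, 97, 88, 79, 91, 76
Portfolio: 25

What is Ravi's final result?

Lab reports: drop 76, 79 → average of remaining 5 = 450/5 = 90
Weighted total:
  Peer review 88 × 0.1 = 8.8
  Homework 59 × 0.13 = 7.67
  Discussion 59 × 0.1 = 5.9
  Oral exam 55 × 0.24 = 13.2
  Lab reports 90 × 0.36 = 32.4
  Portfolio 25 × 0.07 = 1.75
Sum = 69.72
69.72 is ≥ 64 and < 89 → Meets

Meets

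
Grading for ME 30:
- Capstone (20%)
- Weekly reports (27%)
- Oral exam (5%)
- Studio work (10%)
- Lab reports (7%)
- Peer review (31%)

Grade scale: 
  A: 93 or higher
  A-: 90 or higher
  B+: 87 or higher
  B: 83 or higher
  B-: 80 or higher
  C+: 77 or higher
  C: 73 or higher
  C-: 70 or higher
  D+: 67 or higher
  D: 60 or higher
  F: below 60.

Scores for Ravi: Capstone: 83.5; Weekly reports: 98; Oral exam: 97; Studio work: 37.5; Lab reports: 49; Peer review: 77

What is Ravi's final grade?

C+

Weighted total:
  Capstone 83.5 × 0.2 = 16.7
  Weekly reports 98 × 0.27 = 26.46
  Oral exam 97 × 0.05 = 4.85
  Studio work 37.5 × 0.1 = 3.75
  Lab reports 49 × 0.07 = 3.43
  Peer review 77 × 0.31 = 23.87
Sum = 79.06
79.06 is ≥ 77 and < 80 → C+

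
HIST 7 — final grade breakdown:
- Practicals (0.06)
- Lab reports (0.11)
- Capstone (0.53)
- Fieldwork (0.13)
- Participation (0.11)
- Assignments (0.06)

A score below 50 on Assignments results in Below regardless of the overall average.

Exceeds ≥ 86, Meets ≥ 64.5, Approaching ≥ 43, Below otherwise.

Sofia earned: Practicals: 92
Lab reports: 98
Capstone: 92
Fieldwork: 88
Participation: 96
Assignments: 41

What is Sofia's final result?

Assignments score 41 < 50: minimum not met.
Weighted total:
  Practicals 92 × 0.06 = 5.52
  Lab reports 98 × 0.11 = 10.78
  Capstone 92 × 0.53 = 48.76
  Fieldwork 88 × 0.13 = 11.44
  Participation 96 × 0.11 = 10.56
  Assignments 41 × 0.06 = 2.46
Sum = 89.52
Because the Assignments minimum was not met, the result is Below.

Below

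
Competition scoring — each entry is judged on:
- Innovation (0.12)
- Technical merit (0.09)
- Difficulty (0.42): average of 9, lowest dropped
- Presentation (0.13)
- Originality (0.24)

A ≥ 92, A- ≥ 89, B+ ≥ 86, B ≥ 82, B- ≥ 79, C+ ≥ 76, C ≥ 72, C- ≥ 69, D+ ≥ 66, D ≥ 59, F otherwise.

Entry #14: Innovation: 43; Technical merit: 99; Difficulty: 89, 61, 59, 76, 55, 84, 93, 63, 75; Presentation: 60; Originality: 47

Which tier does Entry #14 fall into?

Difficulty: drop 55 → average of remaining 8 = 600/8 = 75
Weighted total:
  Innovation 43 × 0.12 = 5.16
  Technical merit 99 × 0.09 = 8.91
  Difficulty 75 × 0.42 = 31.5
  Presentation 60 × 0.13 = 7.8
  Originality 47 × 0.24 = 11.28
Sum = 64.65
64.65 is ≥ 59 and < 66 → D

D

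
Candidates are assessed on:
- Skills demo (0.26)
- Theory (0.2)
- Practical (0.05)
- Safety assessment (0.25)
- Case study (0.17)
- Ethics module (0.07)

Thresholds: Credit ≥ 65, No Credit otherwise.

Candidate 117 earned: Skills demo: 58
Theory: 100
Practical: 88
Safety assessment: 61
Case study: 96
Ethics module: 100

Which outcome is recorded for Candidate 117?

Credit

Weighted total:
  Skills demo 58 × 0.26 = 15.08
  Theory 100 × 0.2 = 20
  Practical 88 × 0.05 = 4.4
  Safety assessment 61 × 0.25 = 15.25
  Case study 96 × 0.17 = 16.32
  Ethics module 100 × 0.07 = 7
Sum = 78.05
78.05 ≥ 65 → Credit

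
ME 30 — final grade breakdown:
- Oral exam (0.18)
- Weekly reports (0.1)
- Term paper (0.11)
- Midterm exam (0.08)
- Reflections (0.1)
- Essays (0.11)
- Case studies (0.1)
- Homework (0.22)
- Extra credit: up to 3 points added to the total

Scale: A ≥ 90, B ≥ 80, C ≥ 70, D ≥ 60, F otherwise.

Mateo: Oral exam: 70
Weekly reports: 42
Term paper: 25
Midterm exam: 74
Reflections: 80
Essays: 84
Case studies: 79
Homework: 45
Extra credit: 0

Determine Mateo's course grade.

D

Weighted total:
  Oral exam 70 × 0.18 = 12.6
  Weekly reports 42 × 0.1 = 4.2
  Term paper 25 × 0.11 = 2.75
  Midterm exam 74 × 0.08 = 5.92
  Reflections 80 × 0.1 = 8
  Essays 84 × 0.11 = 9.24
  Case studies 79 × 0.1 = 7.9
  Homework 45 × 0.22 = 9.9
Sum = 60.51
Extra credit: 60.51 + 0 = 60.51
60.51 is ≥ 60 and < 70 → D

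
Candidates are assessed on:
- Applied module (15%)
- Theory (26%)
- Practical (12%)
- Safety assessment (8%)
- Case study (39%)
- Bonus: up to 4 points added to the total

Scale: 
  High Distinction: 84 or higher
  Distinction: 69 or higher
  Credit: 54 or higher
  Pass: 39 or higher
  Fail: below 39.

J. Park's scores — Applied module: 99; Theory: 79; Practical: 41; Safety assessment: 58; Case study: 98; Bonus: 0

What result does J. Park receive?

Weighted total:
  Applied module 99 × 0.15 = 14.85
  Theory 79 × 0.26 = 20.54
  Practical 41 × 0.12 = 4.92
  Safety assessment 58 × 0.08 = 4.64
  Case study 98 × 0.39 = 38.22
Sum = 83.17
Bonus: 83.17 + 0 = 83.17
83.17 is ≥ 69 and < 84 → Distinction

Distinction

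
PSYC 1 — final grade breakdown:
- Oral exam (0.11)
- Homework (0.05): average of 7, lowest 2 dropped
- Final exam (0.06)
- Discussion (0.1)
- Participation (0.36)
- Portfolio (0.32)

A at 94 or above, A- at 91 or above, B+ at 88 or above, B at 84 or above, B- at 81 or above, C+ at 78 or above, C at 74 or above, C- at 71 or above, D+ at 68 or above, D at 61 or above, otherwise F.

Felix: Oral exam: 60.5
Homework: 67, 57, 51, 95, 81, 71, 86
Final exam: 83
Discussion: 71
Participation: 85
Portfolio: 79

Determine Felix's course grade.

C+

Homework: drop 51, 57 → average of remaining 5 = 400/5 = 80
Weighted total:
  Oral exam 60.5 × 0.11 = 6.655
  Homework 80 × 0.05 = 4
  Final exam 83 × 0.06 = 4.98
  Discussion 71 × 0.1 = 7.1
  Participation 85 × 0.36 = 30.6
  Portfolio 79 × 0.32 = 25.28
Sum = 78.615
78.615 is ≥ 78 and < 81 → C+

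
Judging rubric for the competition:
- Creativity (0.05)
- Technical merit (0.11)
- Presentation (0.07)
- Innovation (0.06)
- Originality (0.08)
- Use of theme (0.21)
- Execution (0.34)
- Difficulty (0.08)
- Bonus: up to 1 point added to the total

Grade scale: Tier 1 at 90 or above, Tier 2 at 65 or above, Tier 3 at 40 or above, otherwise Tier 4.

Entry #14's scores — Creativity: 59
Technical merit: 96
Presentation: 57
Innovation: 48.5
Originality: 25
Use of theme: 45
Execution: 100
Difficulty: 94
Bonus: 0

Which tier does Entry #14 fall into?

Tier 2

Weighted total:
  Creativity 59 × 0.05 = 2.95
  Technical merit 96 × 0.11 = 10.56
  Presentation 57 × 0.07 = 3.99
  Innovation 48.5 × 0.06 = 2.91
  Originality 25 × 0.08 = 2
  Use of theme 45 × 0.21 = 9.45
  Execution 100 × 0.34 = 34
  Difficulty 94 × 0.08 = 7.52
Sum = 73.38
Bonus: 73.38 + 0 = 73.38
73.38 is ≥ 65 and < 90 → Tier 2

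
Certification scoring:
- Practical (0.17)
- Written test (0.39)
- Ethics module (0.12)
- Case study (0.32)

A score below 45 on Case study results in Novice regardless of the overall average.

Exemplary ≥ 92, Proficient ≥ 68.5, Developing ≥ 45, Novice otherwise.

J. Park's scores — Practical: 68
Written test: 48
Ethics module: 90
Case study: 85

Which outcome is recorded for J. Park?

Case study score 85 ≥ 45: minimum met.
Weighted total:
  Practical 68 × 0.17 = 11.56
  Written test 48 × 0.39 = 18.72
  Ethics module 90 × 0.12 = 10.8
  Case study 85 × 0.32 = 27.2
Sum = 68.28
68.28 is ≥ 45 and < 68.5 → Developing

Developing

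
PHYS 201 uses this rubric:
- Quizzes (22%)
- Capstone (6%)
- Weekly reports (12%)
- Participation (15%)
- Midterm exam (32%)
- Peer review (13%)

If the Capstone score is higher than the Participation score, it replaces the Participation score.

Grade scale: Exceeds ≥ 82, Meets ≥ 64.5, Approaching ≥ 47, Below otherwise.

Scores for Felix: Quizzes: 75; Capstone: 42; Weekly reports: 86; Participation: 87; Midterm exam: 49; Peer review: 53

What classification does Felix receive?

Capstone (42) ≤ Participation (87), so Participation stays at 87.
Weighted total:
  Quizzes 75 × 0.22 = 16.5
  Capstone 42 × 0.06 = 2.52
  Weekly reports 86 × 0.12 = 10.32
  Participation 87 × 0.15 = 13.05
  Midterm exam 49 × 0.32 = 15.68
  Peer review 53 × 0.13 = 6.89
Sum = 64.96
64.96 is ≥ 64.5 and < 82 → Meets

Meets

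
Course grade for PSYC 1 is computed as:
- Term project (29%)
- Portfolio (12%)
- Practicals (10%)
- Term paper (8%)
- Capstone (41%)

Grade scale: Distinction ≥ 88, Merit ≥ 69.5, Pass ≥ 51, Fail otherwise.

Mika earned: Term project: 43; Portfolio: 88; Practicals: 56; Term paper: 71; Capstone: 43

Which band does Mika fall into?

Pass

Weighted total:
  Term project 43 × 0.29 = 12.47
  Portfolio 88 × 0.12 = 10.56
  Practicals 56 × 0.1 = 5.6
  Term paper 71 × 0.08 = 5.68
  Capstone 43 × 0.41 = 17.63
Sum = 51.94
51.94 is ≥ 51 and < 69.5 → Pass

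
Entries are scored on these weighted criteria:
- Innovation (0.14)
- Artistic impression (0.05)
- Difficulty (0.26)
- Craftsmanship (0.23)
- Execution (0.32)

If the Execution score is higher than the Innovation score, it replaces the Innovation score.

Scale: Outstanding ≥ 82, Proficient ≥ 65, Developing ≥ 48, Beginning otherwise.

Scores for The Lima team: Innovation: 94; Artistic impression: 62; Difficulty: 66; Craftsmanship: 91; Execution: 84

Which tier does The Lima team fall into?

Proficient

Execution (84) ≤ Innovation (94), so Innovation stays at 94.
Weighted total:
  Innovation 94 × 0.14 = 13.16
  Artistic impression 62 × 0.05 = 3.1
  Difficulty 66 × 0.26 = 17.16
  Craftsmanship 91 × 0.23 = 20.93
  Execution 84 × 0.32 = 26.88
Sum = 81.23
81.23 is ≥ 65 and < 82 → Proficient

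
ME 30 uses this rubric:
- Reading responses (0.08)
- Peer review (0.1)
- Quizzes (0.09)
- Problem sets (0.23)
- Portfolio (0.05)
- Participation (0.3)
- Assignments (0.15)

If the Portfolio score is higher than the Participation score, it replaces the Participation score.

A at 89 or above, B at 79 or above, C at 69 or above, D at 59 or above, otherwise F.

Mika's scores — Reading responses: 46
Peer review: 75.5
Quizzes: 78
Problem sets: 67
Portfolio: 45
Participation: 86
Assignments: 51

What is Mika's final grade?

C

Portfolio (45) ≤ Participation (86), so Participation stays at 86.
Weighted total:
  Reading responses 46 × 0.08 = 3.68
  Peer review 75.5 × 0.1 = 7.55
  Quizzes 78 × 0.09 = 7.02
  Problem sets 67 × 0.23 = 15.41
  Portfolio 45 × 0.05 = 2.25
  Participation 86 × 0.3 = 25.8
  Assignments 51 × 0.15 = 7.65
Sum = 69.36
69.36 is ≥ 69 and < 79 → C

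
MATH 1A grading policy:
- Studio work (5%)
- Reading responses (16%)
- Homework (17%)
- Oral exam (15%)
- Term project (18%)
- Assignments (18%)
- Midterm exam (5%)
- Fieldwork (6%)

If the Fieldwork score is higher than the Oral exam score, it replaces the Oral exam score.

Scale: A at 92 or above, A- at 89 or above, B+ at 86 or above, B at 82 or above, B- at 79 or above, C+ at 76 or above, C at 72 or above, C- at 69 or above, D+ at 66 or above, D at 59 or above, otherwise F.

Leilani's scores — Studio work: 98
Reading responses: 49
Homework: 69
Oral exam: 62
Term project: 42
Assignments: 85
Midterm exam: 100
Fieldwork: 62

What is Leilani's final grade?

D

Fieldwork (62) ≤ Oral exam (62), so Oral exam stays at 62.
Weighted total:
  Studio work 98 × 0.05 = 4.9
  Reading responses 49 × 0.16 = 7.84
  Homework 69 × 0.17 = 11.73
  Oral exam 62 × 0.15 = 9.3
  Term project 42 × 0.18 = 7.56
  Assignments 85 × 0.18 = 15.3
  Midterm exam 100 × 0.05 = 5
  Fieldwork 62 × 0.06 = 3.72
Sum = 65.35
65.35 is ≥ 59 and < 66 → D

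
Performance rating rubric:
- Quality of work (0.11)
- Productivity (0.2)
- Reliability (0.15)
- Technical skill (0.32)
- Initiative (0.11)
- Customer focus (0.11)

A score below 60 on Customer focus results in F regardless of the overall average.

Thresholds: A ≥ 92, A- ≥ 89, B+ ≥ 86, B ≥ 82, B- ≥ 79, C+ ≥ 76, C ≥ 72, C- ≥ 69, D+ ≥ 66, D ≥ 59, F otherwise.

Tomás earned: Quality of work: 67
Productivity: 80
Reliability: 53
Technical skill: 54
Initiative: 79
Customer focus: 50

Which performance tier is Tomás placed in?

Customer focus score 50 < 60: minimum not met.
Weighted total:
  Quality of work 67 × 0.11 = 7.37
  Productivity 80 × 0.2 = 16
  Reliability 53 × 0.15 = 7.95
  Technical skill 54 × 0.32 = 17.28
  Initiative 79 × 0.11 = 8.69
  Customer focus 50 × 0.11 = 5.5
Sum = 62.79
Because the Customer focus minimum was not met, the result is F.

F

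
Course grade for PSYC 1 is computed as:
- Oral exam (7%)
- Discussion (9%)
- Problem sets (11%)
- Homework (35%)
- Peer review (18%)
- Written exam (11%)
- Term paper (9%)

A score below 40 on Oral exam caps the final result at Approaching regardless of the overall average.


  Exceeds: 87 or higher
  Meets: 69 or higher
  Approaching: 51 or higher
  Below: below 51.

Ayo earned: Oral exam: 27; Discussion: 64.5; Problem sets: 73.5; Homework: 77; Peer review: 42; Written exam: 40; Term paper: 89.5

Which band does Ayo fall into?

Oral exam score 27 < 40: minimum not met.
Weighted total:
  Oral exam 27 × 0.07 = 1.89
  Discussion 64.5 × 0.09 = 5.805
  Problem sets 73.5 × 0.11 = 8.085
  Homework 77 × 0.35 = 26.95
  Peer review 42 × 0.18 = 7.56
  Written exam 40 × 0.11 = 4.4
  Term paper 89.5 × 0.09 = 8.055
Sum = 62.745
62.745 would be Approaching; cap at Approaching applies → Approaching.

Approaching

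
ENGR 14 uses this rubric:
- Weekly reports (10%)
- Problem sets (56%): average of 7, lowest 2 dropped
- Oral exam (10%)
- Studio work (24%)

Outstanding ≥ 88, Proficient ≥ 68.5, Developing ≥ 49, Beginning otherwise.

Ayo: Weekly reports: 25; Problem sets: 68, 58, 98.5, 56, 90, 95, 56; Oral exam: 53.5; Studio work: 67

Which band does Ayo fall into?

Problem sets: drop 56, 56 → average of remaining 5 = 409.5/5 = 81.9
Weighted total:
  Weekly reports 25 × 0.1 = 2.5
  Problem sets 81.9 × 0.56 = 45.864
  Oral exam 53.5 × 0.1 = 5.35
  Studio work 67 × 0.24 = 16.08
Sum = 69.794
69.794 is ≥ 68.5 and < 88 → Proficient

Proficient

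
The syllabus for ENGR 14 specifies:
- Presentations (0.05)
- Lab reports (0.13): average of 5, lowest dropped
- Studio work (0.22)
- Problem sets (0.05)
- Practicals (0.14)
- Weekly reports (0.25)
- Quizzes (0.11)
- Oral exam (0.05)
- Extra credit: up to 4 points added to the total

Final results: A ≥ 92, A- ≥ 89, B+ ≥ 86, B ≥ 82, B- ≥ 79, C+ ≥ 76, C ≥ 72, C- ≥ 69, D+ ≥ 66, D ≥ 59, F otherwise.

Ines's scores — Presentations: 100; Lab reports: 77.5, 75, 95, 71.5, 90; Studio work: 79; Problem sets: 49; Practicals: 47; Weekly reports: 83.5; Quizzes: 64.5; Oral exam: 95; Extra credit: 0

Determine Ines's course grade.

Lab reports: drop 71.5 → average of remaining 4 = 337.5/4 = 84.375
Weighted total:
  Presentations 100 × 0.05 = 5
  Lab reports 84.375 × 0.13 = 10.96875
  Studio work 79 × 0.22 = 17.38
  Problem sets 49 × 0.05 = 2.45
  Practicals 47 × 0.14 = 6.58
  Weekly reports 83.5 × 0.25 = 20.875
  Quizzes 64.5 × 0.11 = 7.095
  Oral exam 95 × 0.05 = 4.75
Sum = 75.09875
Extra credit: 75.09875 + 0 = 75.09875
75.09875 is ≥ 72 and < 76 → C

C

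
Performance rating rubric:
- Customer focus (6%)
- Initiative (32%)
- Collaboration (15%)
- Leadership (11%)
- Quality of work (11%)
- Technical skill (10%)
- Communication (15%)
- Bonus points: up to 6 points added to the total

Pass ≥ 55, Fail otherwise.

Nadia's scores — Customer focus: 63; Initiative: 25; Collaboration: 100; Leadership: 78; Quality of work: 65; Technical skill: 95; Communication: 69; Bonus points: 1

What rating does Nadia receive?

Pass

Weighted total:
  Customer focus 63 × 0.06 = 3.78
  Initiative 25 × 0.32 = 8
  Collaboration 100 × 0.15 = 15
  Leadership 78 × 0.11 = 8.58
  Quality of work 65 × 0.11 = 7.15
  Technical skill 95 × 0.1 = 9.5
  Communication 69 × 0.15 = 10.35
Sum = 62.36
Bonus points: 62.36 + 1 = 63.36
63.36 ≥ 55 → Pass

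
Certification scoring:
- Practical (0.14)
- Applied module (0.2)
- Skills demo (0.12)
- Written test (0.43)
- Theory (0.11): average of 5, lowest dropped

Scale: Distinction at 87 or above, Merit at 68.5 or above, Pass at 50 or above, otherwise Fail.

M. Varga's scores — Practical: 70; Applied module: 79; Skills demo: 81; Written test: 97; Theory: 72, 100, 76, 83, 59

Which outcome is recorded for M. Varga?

Merit

Theory: drop 59 → average of remaining 4 = 331/4 = 82.75
Weighted total:
  Practical 70 × 0.14 = 9.8
  Applied module 79 × 0.2 = 15.8
  Skills demo 81 × 0.12 = 9.72
  Written test 97 × 0.43 = 41.71
  Theory 82.75 × 0.11 = 9.1025
Sum = 86.1325
86.1325 is ≥ 68.5 and < 87 → Merit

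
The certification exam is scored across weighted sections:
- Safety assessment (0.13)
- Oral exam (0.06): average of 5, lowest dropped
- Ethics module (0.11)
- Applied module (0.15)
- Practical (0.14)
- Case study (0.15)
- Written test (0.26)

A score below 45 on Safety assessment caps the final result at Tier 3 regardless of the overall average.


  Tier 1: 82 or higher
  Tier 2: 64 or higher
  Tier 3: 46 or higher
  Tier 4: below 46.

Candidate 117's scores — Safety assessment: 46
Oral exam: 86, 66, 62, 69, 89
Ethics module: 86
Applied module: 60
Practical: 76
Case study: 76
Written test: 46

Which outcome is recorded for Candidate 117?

Tier 3

Oral exam: drop 62 → average of remaining 4 = 310/4 = 77.5
Safety assessment score 46 ≥ 45: minimum met.
Weighted total:
  Safety assessment 46 × 0.13 = 5.98
  Oral exam 77.5 × 0.06 = 4.65
  Ethics module 86 × 0.11 = 9.46
  Applied module 60 × 0.15 = 9
  Practical 76 × 0.14 = 10.64
  Case study 76 × 0.15 = 11.4
  Written test 46 × 0.26 = 11.96
Sum = 63.09
63.09 is ≥ 46 and < 64 → Tier 3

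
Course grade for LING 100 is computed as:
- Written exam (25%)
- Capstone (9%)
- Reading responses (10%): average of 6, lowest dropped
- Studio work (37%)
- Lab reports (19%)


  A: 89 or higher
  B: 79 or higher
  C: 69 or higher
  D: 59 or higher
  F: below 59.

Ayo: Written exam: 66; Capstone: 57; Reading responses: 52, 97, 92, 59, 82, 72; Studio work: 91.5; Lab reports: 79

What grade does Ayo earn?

Reading responses: drop 52 → average of remaining 5 = 402/5 = 80.4
Weighted total:
  Written exam 66 × 0.25 = 16.5
  Capstone 57 × 0.09 = 5.13
  Reading responses 80.4 × 0.1 = 8.04
  Studio work 91.5 × 0.37 = 33.855
  Lab reports 79 × 0.19 = 15.01
Sum = 78.535
78.535 is ≥ 69 and < 79 → C

C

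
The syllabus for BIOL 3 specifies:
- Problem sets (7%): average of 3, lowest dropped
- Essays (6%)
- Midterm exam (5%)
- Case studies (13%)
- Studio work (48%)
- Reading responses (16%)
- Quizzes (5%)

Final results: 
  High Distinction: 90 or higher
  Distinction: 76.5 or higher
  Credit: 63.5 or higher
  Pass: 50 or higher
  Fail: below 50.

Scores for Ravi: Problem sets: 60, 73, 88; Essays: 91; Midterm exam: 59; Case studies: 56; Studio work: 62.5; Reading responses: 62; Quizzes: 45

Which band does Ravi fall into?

Pass

Problem sets: drop 60 → average of remaining 2 = 161/2 = 80.5
Weighted total:
  Problem sets 80.5 × 0.07 = 5.635
  Essays 91 × 0.06 = 5.46
  Midterm exam 59 × 0.05 = 2.95
  Case studies 56 × 0.13 = 7.28
  Studio work 62.5 × 0.48 = 30
  Reading responses 62 × 0.16 = 9.92
  Quizzes 45 × 0.05 = 2.25
Sum = 63.495
63.495 is ≥ 50 and < 63.5 → Pass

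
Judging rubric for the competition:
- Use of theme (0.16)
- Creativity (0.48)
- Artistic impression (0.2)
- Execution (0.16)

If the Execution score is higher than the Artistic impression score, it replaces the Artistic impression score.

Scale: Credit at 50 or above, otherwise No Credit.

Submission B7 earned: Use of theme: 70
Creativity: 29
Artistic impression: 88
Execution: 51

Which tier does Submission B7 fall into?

Execution (51) ≤ Artistic impression (88), so Artistic impression stays at 88.
Weighted total:
  Use of theme 70 × 0.16 = 11.2
  Creativity 29 × 0.48 = 13.92
  Artistic impression 88 × 0.2 = 17.6
  Execution 51 × 0.16 = 8.16
Sum = 50.88
50.88 ≥ 50 → Credit

Credit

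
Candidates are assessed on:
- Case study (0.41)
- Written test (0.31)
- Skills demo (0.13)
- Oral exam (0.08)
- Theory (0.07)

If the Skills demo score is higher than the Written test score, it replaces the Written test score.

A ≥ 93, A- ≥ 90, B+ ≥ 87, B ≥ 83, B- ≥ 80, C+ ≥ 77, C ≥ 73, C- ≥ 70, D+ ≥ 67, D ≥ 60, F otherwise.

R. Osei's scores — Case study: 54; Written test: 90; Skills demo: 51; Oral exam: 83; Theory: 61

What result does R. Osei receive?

Skills demo (51) ≤ Written test (90), so Written test stays at 90.
Weighted total:
  Case study 54 × 0.41 = 22.14
  Written test 90 × 0.31 = 27.9
  Skills demo 51 × 0.13 = 6.63
  Oral exam 83 × 0.08 = 6.64
  Theory 61 × 0.07 = 4.27
Sum = 67.58
67.58 is ≥ 67 and < 70 → D+

D+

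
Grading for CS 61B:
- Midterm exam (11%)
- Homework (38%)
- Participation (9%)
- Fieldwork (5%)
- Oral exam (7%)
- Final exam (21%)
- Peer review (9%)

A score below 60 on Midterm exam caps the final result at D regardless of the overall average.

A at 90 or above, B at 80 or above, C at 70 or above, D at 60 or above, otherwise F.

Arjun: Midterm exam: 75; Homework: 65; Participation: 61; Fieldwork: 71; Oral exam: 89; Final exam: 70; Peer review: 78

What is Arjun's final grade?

Midterm exam score 75 ≥ 60: minimum met.
Weighted total:
  Midterm exam 75 × 0.11 = 8.25
  Homework 65 × 0.38 = 24.7
  Participation 61 × 0.09 = 5.49
  Fieldwork 71 × 0.05 = 3.55
  Oral exam 89 × 0.07 = 6.23
  Final exam 70 × 0.21 = 14.7
  Peer review 78 × 0.09 = 7.02
Sum = 69.94
69.94 is ≥ 60 and < 70 → D

D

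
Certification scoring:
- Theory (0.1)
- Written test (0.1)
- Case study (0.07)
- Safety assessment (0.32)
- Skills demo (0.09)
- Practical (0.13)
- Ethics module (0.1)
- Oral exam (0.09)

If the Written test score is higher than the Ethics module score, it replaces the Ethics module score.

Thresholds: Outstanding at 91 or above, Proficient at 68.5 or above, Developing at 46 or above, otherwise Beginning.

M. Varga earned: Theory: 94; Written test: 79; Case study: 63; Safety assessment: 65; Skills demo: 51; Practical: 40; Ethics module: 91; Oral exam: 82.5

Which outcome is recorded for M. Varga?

Proficient

Written test (79) ≤ Ethics module (91), so Ethics module stays at 91.
Weighted total:
  Theory 94 × 0.1 = 9.4
  Written test 79 × 0.1 = 7.9
  Case study 63 × 0.07 = 4.41
  Safety assessment 65 × 0.32 = 20.8
  Skills demo 51 × 0.09 = 4.59
  Practical 40 × 0.13 = 5.2
  Ethics module 91 × 0.1 = 9.1
  Oral exam 82.5 × 0.09 = 7.425
Sum = 68.825
68.825 is ≥ 68.5 and < 91 → Proficient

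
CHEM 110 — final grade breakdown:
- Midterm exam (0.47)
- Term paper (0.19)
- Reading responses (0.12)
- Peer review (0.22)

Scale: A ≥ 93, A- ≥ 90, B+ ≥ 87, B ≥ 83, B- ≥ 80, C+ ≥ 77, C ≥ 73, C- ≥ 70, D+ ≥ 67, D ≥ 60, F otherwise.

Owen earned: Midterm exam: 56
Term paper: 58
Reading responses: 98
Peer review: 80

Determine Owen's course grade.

D

Weighted total:
  Midterm exam 56 × 0.47 = 26.32
  Term paper 58 × 0.19 = 11.02
  Reading responses 98 × 0.12 = 11.76
  Peer review 80 × 0.22 = 17.6
Sum = 66.7
66.7 is ≥ 60 and < 67 → D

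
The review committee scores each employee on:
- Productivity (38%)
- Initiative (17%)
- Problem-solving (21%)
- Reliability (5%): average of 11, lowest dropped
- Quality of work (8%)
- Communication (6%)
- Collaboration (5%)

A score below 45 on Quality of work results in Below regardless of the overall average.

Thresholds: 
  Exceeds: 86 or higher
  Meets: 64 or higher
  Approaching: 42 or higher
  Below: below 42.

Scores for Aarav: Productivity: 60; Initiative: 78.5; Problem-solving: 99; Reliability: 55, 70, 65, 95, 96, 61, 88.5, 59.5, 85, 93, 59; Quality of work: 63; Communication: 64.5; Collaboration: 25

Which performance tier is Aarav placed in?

Meets

Reliability: drop 55 → average of remaining 10 = 772/10 = 77.2
Quality of work score 63 ≥ 45: minimum met.
Weighted total:
  Productivity 60 × 0.38 = 22.8
  Initiative 78.5 × 0.17 = 13.345
  Problem-solving 99 × 0.21 = 20.79
  Reliability 77.2 × 0.05 = 3.86
  Quality of work 63 × 0.08 = 5.04
  Communication 64.5 × 0.06 = 3.87
  Collaboration 25 × 0.05 = 1.25
Sum = 70.955
70.955 is ≥ 64 and < 86 → Meets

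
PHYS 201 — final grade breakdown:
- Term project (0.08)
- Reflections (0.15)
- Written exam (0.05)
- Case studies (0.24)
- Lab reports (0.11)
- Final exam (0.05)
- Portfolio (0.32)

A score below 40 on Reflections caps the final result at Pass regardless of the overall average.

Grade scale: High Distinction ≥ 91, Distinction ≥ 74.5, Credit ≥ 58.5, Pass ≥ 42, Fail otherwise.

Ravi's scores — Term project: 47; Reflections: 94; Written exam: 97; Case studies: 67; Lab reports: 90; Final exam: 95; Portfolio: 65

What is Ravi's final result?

Reflections score 94 ≥ 40: minimum met.
Weighted total:
  Term project 47 × 0.08 = 3.76
  Reflections 94 × 0.15 = 14.1
  Written exam 97 × 0.05 = 4.85
  Case studies 67 × 0.24 = 16.08
  Lab reports 90 × 0.11 = 9.9
  Final exam 95 × 0.05 = 4.75
  Portfolio 65 × 0.32 = 20.8
Sum = 74.24
74.24 is ≥ 58.5 and < 74.5 → Credit

Credit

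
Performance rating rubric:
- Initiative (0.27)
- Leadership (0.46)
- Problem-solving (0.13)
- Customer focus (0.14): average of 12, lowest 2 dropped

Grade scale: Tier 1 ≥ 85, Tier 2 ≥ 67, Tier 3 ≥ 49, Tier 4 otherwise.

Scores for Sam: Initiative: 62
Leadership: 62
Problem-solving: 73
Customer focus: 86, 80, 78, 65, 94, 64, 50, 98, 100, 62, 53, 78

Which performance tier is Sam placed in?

Customer focus: drop 50, 53 → average of remaining 10 = 805/10 = 80.5
Weighted total:
  Initiative 62 × 0.27 = 16.74
  Leadership 62 × 0.46 = 28.52
  Problem-solving 73 × 0.13 = 9.49
  Customer focus 80.5 × 0.14 = 11.27
Sum = 66.02
66.02 is ≥ 49 and < 67 → Tier 3

Tier 3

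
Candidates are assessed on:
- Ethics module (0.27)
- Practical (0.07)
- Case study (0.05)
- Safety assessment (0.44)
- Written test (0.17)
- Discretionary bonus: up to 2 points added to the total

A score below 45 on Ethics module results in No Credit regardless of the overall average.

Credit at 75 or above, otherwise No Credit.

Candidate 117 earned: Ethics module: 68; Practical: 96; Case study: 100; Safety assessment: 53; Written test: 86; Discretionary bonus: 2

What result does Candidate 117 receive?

No Credit

Ethics module score 68 ≥ 45: minimum met.
Weighted total:
  Ethics module 68 × 0.27 = 18.36
  Practical 96 × 0.07 = 6.72
  Case study 100 × 0.05 = 5
  Safety assessment 53 × 0.44 = 23.32
  Written test 86 × 0.17 = 14.62
Sum = 68.02
Discretionary bonus: 68.02 + 2 = 70.02
70.02 < 75 → No Credit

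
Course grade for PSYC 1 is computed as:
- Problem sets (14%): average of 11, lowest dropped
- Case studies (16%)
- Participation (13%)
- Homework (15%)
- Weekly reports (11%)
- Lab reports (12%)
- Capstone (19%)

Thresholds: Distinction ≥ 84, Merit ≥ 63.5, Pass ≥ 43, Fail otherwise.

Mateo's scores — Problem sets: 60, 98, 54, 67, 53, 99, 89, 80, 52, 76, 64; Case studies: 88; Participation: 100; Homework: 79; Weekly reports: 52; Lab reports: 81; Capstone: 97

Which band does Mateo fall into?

Problem sets: drop 52 → average of remaining 10 = 740/10 = 74
Weighted total:
  Problem sets 74 × 0.14 = 10.36
  Case studies 88 × 0.16 = 14.08
  Participation 100 × 0.13 = 13
  Homework 79 × 0.15 = 11.85
  Weekly reports 52 × 0.11 = 5.72
  Lab reports 81 × 0.12 = 9.72
  Capstone 97 × 0.19 = 18.43
Sum = 83.16
83.16 is ≥ 63.5 and < 84 → Merit

Merit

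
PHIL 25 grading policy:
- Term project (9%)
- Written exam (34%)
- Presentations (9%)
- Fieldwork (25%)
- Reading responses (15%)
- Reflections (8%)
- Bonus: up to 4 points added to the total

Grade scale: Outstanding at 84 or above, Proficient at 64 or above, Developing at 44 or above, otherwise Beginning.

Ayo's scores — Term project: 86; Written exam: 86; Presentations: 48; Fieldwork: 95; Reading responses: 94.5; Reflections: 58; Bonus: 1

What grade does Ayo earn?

Outstanding

Weighted total:
  Term project 86 × 0.09 = 7.74
  Written exam 86 × 0.34 = 29.24
  Presentations 48 × 0.09 = 4.32
  Fieldwork 95 × 0.25 = 23.75
  Reading responses 94.5 × 0.15 = 14.175
  Reflections 58 × 0.08 = 4.64
Sum = 83.865
Bonus: 83.865 + 1 = 84.865
84.865 ≥ 84 → Outstanding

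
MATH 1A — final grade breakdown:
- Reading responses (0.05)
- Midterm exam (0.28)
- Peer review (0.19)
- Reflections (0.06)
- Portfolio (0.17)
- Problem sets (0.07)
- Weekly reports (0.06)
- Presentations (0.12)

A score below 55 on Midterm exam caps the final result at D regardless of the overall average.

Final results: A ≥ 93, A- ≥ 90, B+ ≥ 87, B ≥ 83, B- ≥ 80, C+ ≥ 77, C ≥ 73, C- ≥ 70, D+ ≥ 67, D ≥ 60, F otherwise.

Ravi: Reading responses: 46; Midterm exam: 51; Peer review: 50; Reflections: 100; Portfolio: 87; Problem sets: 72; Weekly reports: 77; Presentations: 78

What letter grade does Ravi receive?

Midterm exam score 51 < 55: minimum not met.
Weighted total:
  Reading responses 46 × 0.05 = 2.3
  Midterm exam 51 × 0.28 = 14.28
  Peer review 50 × 0.19 = 9.5
  Reflections 100 × 0.06 = 6
  Portfolio 87 × 0.17 = 14.79
  Problem sets 72 × 0.07 = 5.04
  Weekly reports 77 × 0.06 = 4.62
  Presentations 78 × 0.12 = 9.36
Sum = 65.89
65.89 would be D; cap at D applies → D.

D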